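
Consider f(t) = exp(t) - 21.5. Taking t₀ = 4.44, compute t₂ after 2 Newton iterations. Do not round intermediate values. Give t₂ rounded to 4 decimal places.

f'(t) = exp(t)
t_0 = 4.440000: f = 63.274942, f' = 84.774942 → t_1 = 4.440000 - (63.274942)/(84.774942) = 3.693613
t_1 = 3.693613: f = 18.689778, f' = 40.189778 → t_2 = 3.693613 - (18.689778)/(40.189778) = 3.228575

3.2286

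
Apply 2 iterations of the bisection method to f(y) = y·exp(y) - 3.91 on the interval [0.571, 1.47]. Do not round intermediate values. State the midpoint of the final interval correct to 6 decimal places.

1.132875

f(0.571000) = -2.899309, f(1.470000) = 2.483376 (opposite signs)
step 1: m = 1.020500, f(m) = -1.078539 < 0 → root in [1.020500, 1.470000]
step 2: m = 1.245250, f(m) = 0.415753 > 0 → root in [1.020500, 1.245250]
Midpoint of [1.020500, 1.245250] = 1.132875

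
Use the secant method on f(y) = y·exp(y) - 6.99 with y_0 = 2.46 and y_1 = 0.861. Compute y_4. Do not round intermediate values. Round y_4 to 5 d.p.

f(y_0) = 21.803836, f(y_1) = -4.953283
y_2 = 0.861000 - (-4.953283)·(0.861000 - 2.460000)/(-4.953283 - (21.803836)) = 1.157007; f(y_2) = -3.310254
y_3 = 1.157007 - (-3.310254)·(1.157007 - 0.861000)/(-3.310254 - (-4.953283)) = 1.753380; f(y_3) = 3.134175
y_4 = 1.753380 - (3.134175)·(1.753380 - 1.157007)/(3.134175 - (-3.310254)) = 1.463341; f(y_4) = -0.667825

1.46334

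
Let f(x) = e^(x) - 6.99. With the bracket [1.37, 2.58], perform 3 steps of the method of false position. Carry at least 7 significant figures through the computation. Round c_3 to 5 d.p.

f(1.370000) = -3.054649, f(2.580000) = 6.207138
step 1: c = 1.769073, f(c) = -1.124589 < 0 → new bracket [1.769073, 2.580000]
step 2: c = 1.893458, f(c) = -0.347702 < 0 → new bracket [1.893458, 2.580000]
step 3: c = 1.929876, f(c) = -0.101346 < 0 → new bracket [1.929876, 2.580000]

1.92988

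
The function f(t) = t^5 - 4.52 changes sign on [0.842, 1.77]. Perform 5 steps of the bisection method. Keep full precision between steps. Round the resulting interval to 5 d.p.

[1.33500, 1.36400]

f(0.842000) = -4.096786, f(1.770000) = 12.852660 (opposite signs)
step 1: m = 1.306000, f(m) = -0.720592 < 0 → root in [1.306000, 1.770000]
step 2: m = 1.538000, f(m) = 4.085610 > 0 → root in [1.306000, 1.538000]
step 3: m = 1.422000, f(m) = 1.294307 > 0 → root in [1.306000, 1.422000]
step 4: m = 1.364000, f(m) = 0.201411 > 0 → root in [1.306000, 1.364000]
step 5: m = 1.335000, f(m) = -0.279605 < 0 → root in [1.335000, 1.364000]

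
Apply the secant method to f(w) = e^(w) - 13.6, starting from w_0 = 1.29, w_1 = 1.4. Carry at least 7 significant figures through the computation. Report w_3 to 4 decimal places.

1.9315

f(w_0) = -9.967213, f(w_1) = -9.544800
w_2 = 1.400000 - (-9.544800)·(1.400000 - 1.290000)/(-9.544800 - (-9.967213)) = 3.885546; f(w_2) = 35.093526
w_3 = 3.885546 - (35.093526)·(3.885546 - 1.400000)/(35.093526 - (-9.544800)) = 1.931472; f(w_3) = -6.700338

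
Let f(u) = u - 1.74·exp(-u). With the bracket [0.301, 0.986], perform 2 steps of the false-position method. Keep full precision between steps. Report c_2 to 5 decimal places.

0.79230

False-position update: c = (a·f(b) − b·f(a))/(f(b) − f(a)); replace the endpoint whose sign matches f(c).
f(0.301000) = -0.986735, f(0.986000) = 0.336865
step 1: c = 0.811663, f(c) = 0.038896 > 0 → new bracket [0.301000, 0.811663]
step 2: c = 0.792297, f(c) = 0.004418 > 0 → new bracket [0.301000, 0.792297]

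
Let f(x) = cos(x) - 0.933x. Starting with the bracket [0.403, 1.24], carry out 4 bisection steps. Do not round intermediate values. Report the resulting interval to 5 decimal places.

f(0.403000) = 0.543890, f(1.240000) = -0.832124 (opposite signs)
step 1: m = 0.821500, f(m) = -0.085336 < 0 → root in [0.403000, 0.821500]
step 2: m = 0.612250, f(m) = 0.247128 > 0 → root in [0.612250, 0.821500]
step 3: m = 0.716875, f(m) = 0.085018 > 0 → root in [0.716875, 0.821500]
step 4: m = 0.769187, f(m) = 0.000824 > 0 → root in [0.769187, 0.821500]

[0.76919, 0.82150]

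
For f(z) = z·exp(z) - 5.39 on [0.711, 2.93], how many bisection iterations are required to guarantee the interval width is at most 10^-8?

Initial width b − a = 2.93 − 0.711 = 2.219000.
After n steps the width is (b−a)/2^n; need (b−a)/2^n ≤ 10^-8.
So n ≥ log₂(2.219000/10^-8) = log₂(221900000.0000) ≈ 27.7253.
Hence n = 28.

28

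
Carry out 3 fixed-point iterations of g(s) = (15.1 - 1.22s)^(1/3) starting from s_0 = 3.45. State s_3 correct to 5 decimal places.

s_1 = g(3.450000) = 2.216610
s_2 = g(2.216610) = 2.314324
s_3 = g(2.314324) = 2.306881

2.30688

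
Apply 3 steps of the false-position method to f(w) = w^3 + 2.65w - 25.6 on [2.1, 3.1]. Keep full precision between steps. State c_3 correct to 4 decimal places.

False-position update: c = (a·f(b) − b·f(a))/(f(b) − f(a)); replace the endpoint whose sign matches f(c).
f(2.100000) = -10.774000, f(3.100000) = 12.406000
step 1: c = 2.564797, f(c) = -1.931577 < 0 → new bracket [2.564797, 3.100000]
step 2: c = 2.636900, f(c) = -0.277202 < 0 → new bracket [2.636900, 3.100000]
step 3: c = 2.647022, f(c) = -0.038438 < 0 → new bracket [2.647022, 3.100000]

2.6470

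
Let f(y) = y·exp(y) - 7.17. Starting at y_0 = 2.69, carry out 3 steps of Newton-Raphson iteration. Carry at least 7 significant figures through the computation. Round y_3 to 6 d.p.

1.555920

Newton update: y ← y − f(y)/f'(y).
f'(y) = (y + 1)·exp(y)
y_0 = 2.690000: f = 32.458208, f' = 54.359884 → y_1 = 2.690000 - (32.458208)/(54.359884) = 2.092901
y_1 = 2.092901: f = 9.800097, f' = 25.078504 → y_2 = 2.092901 - (9.800097)/(25.078504) = 1.702125
y_2 = 1.702125: f = 2.167158, f' = 14.822748 → y_3 = 1.702125 - (2.167158)/(14.822748) = 1.555920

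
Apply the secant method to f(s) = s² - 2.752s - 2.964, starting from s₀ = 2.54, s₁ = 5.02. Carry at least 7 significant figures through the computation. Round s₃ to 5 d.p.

3.49893

f(s_0) = -3.502480, f(s_1) = 8.421360
s_2 = 5.020000 - (8.421360)·(5.020000 - 2.540000)/(8.421360 - (-3.502480)) = 3.268469; f(s_2) = -1.275936
s_3 = 3.268469 - (-1.275936)·(3.268469 - 5.020000)/(-1.275936 - (8.421360)) = 3.498930; f(s_3) = -0.350546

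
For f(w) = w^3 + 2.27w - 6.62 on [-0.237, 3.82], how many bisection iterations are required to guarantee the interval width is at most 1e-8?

29

Initial width b − a = 3.82 − -0.237 = 4.057000.
After n steps the width is (b−a)/2^n; need (b−a)/2^n ≤ 1e-8.
So n ≥ log₂(4.057000/1e-8) = log₂(405700000.0000) ≈ 28.5958.
Hence n = 29.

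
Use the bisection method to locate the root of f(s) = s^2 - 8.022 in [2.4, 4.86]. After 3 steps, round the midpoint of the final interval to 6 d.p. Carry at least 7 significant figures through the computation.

f(2.400000) = -2.262000, f(4.860000) = 15.597600 (opposite signs)
step 1: m = 3.630000, f(m) = 5.154900 > 0 → root in [2.400000, 3.630000]
step 2: m = 3.015000, f(m) = 1.068225 > 0 → root in [2.400000, 3.015000]
step 3: m = 2.707500, f(m) = -0.691444 < 0 → root in [2.707500, 3.015000]
Midpoint of [2.707500, 3.015000] = 2.861250

2.861250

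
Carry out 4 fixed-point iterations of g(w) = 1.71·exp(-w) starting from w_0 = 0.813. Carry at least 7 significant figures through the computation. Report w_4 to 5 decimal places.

w_1 = g(0.813000) = 0.758429
w_2 = g(0.758429) = 0.800967
w_3 = g(0.800967) = 0.767610
w_4 = g(0.767610) = 0.793647

0.79365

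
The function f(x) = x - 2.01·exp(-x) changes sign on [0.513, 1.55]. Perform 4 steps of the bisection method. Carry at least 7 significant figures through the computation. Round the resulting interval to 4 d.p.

f(0.513000) = -0.690381, f(1.550000) = 1.123382 (opposite signs)
step 1: m = 1.031500, f(m) = 0.314992 > 0 → root in [0.513000, 1.031500]
step 2: m = 0.772250, f(m) = -0.156315 < 0 → root in [0.772250, 1.031500]
step 3: m = 0.901875, f(m) = 0.086201 > 0 → root in [0.772250, 0.901875]
step 4: m = 0.837063, f(m) = -0.033228 < 0 → root in [0.837063, 0.901875]

[0.8371, 0.9019]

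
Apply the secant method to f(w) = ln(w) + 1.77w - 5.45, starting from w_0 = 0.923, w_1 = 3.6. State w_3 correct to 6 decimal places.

f(w_0) = -3.896416, f(w_1) = 2.202934
w_2 = 3.600000 - (2.202934)·(3.600000 - 0.923000)/(2.202934 - (-3.896416)) = 2.633134; f(w_2) = 0.178822
w_3 = 2.633134 - (0.178822)·(2.633134 - 3.600000)/(0.178822 - (2.202934)) = 2.547715; f(w_3) = -0.005347

2.547715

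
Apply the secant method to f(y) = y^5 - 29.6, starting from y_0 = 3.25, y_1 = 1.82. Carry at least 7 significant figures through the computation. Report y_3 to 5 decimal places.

Secant update: y_(k+1) = y_k − f(y_k)·(y_k − y_(k-1))/(f(y_k) − f(y_(k-1))).
f(y_0) = 332.990820, f(y_1) = -9.630971
y_2 = 1.820000 - (-9.630971)·(1.820000 - 3.250000)/(-9.630971 - (332.990820)) = 1.860197; f(y_2) = -7.326194
y_3 = 1.860197 - (-7.326194)·(1.860197 - 1.820000)/(-7.326194 - (-9.630971)) = 1.987970; f(y_3) = 1.449126

1.98797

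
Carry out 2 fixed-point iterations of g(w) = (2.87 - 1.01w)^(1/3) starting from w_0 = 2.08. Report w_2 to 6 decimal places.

1.248176

w_1 = g(2.080000) = 0.916248
w_2 = g(0.916248) = 1.248176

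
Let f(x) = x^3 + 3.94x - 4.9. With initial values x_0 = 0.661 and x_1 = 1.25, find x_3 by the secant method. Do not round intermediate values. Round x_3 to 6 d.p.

Secant update: x_(k+1) = x_k − f(x_k)·(x_k − x_(k-1))/(f(x_k) − f(x_(k-1))).
f(x_0) = -2.006855, f(x_1) = 1.978125
x_2 = 1.250000 - (1.978125)·(1.250000 - 0.661000)/(1.978125 - (-2.006855)) = 0.957623; f(x_2) = -0.248783
x_3 = 0.957623 - (-0.248783)·(0.957623 - 1.250000)/(-0.248783 - (1.978125)) = 0.990287; f(x_3) = -0.027128

0.990287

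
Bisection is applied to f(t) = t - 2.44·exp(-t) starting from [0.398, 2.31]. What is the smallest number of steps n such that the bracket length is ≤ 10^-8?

Initial width b − a = 2.31 − 0.398 = 1.912000.
After n steps the width is (b−a)/2^n; need (b−a)/2^n ≤ 10^-8.
So n ≥ log₂(1.912000/10^-8) = log₂(191200000.0000) ≈ 27.5105.
Hence n = 28.

28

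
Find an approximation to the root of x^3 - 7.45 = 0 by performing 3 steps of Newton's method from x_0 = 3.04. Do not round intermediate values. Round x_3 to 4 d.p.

1.9542

Newton update: x ← x − f(x)/f'(x).
f'(x) = 3x^2
x_0 = 3.040000: f = 20.644464, f' = 27.724800 → x_1 = 3.040000 - (20.644464)/(27.724800) = 2.295379
x_1 = 2.295379: f = 4.643814, f' = 15.806296 → x_2 = 2.295379 - (4.643814)/(15.806296) = 2.001584
x_2 = 2.001584: f = 0.569022, f' = 12.019015 → x_3 = 2.001584 - (0.569022)/(12.019015) = 1.954240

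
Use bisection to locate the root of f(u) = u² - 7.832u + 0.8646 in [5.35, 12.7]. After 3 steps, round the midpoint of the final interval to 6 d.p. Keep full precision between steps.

7.646875

f(5.350000) = -12.414100, f(12.700000) = 62.688200 (opposite signs)
step 1: m = 9.025000, f(m) = 11.631425 > 0 → root in [5.350000, 9.025000]
step 2: m = 7.187500, f(m) = -3.767744 < 0 → root in [7.187500, 9.025000]
step 3: m = 8.106250, f(m) = 3.087739 > 0 → root in [7.187500, 8.106250]
Midpoint of [7.187500, 8.106250] = 7.646875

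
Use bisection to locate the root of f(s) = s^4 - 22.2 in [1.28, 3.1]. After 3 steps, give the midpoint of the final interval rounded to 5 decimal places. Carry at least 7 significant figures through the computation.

f(1.280000) = -19.515645, f(3.100000) = 70.152100 (opposite signs)
step 1: m = 2.190000, f(m) = 0.802575 > 0 → root in [1.280000, 2.190000]
step 2: m = 1.735000, f(m) = -13.138545 < 0 → root in [1.735000, 2.190000]
step 3: m = 1.962500, f(m) = -7.366670 < 0 → root in [1.962500, 2.190000]
Midpoint of [1.962500, 2.190000] = 2.076250

2.07625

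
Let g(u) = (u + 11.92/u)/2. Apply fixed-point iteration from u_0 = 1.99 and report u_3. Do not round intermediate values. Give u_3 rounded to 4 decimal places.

u_1 = g(1.990000) = 3.989975
u_2 = g(3.989975) = 3.488731
u_3 = g(3.488731) = 3.452723

3.4527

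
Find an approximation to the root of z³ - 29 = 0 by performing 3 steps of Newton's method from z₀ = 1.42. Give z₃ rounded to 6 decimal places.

3.316328

f'(z) = 3z²
z_0 = 1.420000: f = -26.136712, f' = 6.049200 → z_1 = 1.420000 - (-26.136712)/(6.049200) = 5.740689
z_1 = 5.740689: f = 160.187337, f' = 98.866531 → z_2 = 5.740689 - (160.187337)/(98.866531) = 4.120451
z_2 = 4.120451: f = 40.957484, f' = 50.934343 → z_3 = 4.120451 - (40.957484)/(50.934343) = 3.316328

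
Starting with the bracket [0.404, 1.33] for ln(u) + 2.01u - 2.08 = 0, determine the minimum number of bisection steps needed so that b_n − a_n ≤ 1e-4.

Initial width b − a = 1.33 − 0.404 = 0.926000.
After n steps the width is (b−a)/2^n; need (b−a)/2^n ≤ 1e-4.
So n ≥ log₂(0.926000/1e-4) = log₂(9260.0000) ≈ 13.1768.
Hence n = 14.

14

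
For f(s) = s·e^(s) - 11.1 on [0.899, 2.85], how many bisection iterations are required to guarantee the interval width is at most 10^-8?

Initial width b − a = 2.85 − 0.899 = 1.951000.
After n steps the width is (b−a)/2^n; need (b−a)/2^n ≤ 10^-8.
So n ≥ log₂(1.951000/10^-8) = log₂(195100000.0000) ≈ 27.5396.
Hence n = 28.

28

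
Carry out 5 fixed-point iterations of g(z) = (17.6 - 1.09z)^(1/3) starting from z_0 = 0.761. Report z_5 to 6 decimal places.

2.461646

z_1 = g(0.761000) = 2.559659
z_2 = g(2.559659) = 2.455753
z_3 = g(2.455753) = 2.461997
z_4 = g(2.461997) = 2.461623
z_5 = g(2.461623) = 2.461646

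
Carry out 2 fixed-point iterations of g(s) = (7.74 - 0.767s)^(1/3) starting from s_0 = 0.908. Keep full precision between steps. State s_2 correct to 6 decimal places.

1.843953

s_1 = g(0.908000) = 1.916891
s_2 = g(1.916891) = 1.843953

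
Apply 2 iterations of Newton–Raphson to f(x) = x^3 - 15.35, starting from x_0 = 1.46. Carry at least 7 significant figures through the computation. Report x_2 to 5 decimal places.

2.69869

f'(x) = 3x^2
x_0 = 1.460000: f = -12.237864, f' = 6.394800 → x_1 = 1.460000 - (-12.237864)/(6.394800) = 3.373721
x_1 = 3.373721: f = 23.049675, f' = 34.145983 → x_2 = 3.373721 - (23.049675)/(34.145983) = 2.698688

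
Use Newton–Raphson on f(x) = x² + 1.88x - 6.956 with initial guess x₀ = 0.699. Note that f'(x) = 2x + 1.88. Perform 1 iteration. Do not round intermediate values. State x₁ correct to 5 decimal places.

x_0 = 0.699000: f = -5.153279, f' = 3.278000 → x_1 = 0.699000 - (-5.153279)/(3.278000) = 2.271080

2.27108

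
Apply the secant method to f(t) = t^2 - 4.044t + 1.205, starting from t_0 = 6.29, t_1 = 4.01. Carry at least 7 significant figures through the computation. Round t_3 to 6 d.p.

3.729156

f(t_0) = 15.332340, f(t_1) = 1.068660
t_2 = 4.010000 - (1.068660)·(4.010000 - 6.290000)/(1.068660 - (15.332340)) = 3.839178; f(t_2) = 0.418653
t_3 = 3.839178 - (0.418653)·(3.839178 - 4.010000)/(0.418653 - (1.068660)) = 3.729156; f(t_3) = 0.030899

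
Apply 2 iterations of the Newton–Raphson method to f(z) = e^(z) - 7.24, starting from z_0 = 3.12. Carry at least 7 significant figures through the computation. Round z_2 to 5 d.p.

Newton update: z ← z − f(z)/f'(z).
f'(z) = e^(z)
z_0 = 3.120000: f = 15.406380, f' = 22.646380 → z_1 = 3.120000 - (15.406380)/(22.646380) = 2.439698
z_1 = 2.439698: f = 4.229575, f' = 11.469575 → z_2 = 2.439698 - (4.229575)/(11.469575) = 2.070933

2.07093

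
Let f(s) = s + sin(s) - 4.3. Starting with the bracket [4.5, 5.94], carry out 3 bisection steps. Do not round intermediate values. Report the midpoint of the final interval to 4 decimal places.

5.1300

f(4.500000) = -0.777530, f(5.940000) = 1.303512 (opposite signs)
step 1: m = 5.220000, f(m) = 0.046092 > 0 → root in [4.500000, 5.220000]
step 2: m = 4.860000, f(m) = -0.429125 < 0 → root in [4.860000, 5.220000]
step 3: m = 5.040000, f(m) = -0.206814 < 0 → root in [5.040000, 5.220000]
Midpoint of [5.040000, 5.220000] = 5.130000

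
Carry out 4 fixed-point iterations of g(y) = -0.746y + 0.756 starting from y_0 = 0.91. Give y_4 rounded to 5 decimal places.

0.58072

y_1 = g(0.910000) = 0.077140
y_2 = g(0.077140) = 0.698454
y_3 = g(0.698454) = 0.234954
y_4 = g(0.234954) = 0.580725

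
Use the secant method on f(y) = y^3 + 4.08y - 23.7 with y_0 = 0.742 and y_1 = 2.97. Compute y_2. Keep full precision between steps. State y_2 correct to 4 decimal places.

2.0364

f(y_0) = -20.264122, f(y_1) = 14.615673
y_2 = 2.970000 - (14.615673)·(2.970000 - 0.742000)/(14.615673 - (-20.264122)) = 2.036402; f(y_2) = -6.946663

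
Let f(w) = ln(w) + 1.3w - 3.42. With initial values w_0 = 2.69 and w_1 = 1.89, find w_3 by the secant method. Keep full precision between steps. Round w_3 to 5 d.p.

f(w_0) = 1.066541, f(w_1) = -0.326423
w_2 = 1.890000 - (-0.326423)·(1.890000 - 2.690000)/(-0.326423 - (1.066541)) = 2.077470; f(w_2) = 0.011861
w_3 = 2.077470 - (0.011861)·(2.077470 - 1.890000)/(0.011861 - (-0.326423)) = 2.070896; f(w_3) = 0.000147

2.07090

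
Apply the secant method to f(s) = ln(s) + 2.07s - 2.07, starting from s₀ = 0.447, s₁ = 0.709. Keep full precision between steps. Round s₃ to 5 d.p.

Secant update: s_(k+1) = s_k − f(s_k)·(s_k − s_(k-1))/(f(s_k) − f(s_(k-1))).
f(s_0) = -1.949907, f(s_1) = -0.946270
s_2 = 0.709000 - (-0.946270)·(0.709000 - 0.447000)/(-0.946270 - (-1.949907)) = 0.956024; f(s_2) = -0.136002
s_3 = 0.956024 - (-0.136002)·(0.956024 - 0.709000)/(-0.136002 - (-0.946270)) = 0.997487; f(s_3) = -0.007719

0.99749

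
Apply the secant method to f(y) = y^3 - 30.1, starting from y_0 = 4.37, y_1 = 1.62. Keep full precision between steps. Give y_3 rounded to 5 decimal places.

f(y_0) = 53.353453, f(y_1) = -25.848472
y_2 = 1.620000 - (-25.848472)·(1.620000 - 4.370000)/(-25.848472 - (53.353453)) = 2.517495; f(y_2) = -14.144676
y_3 = 2.517495 - (-14.144676)·(2.517495 - 1.620000)/(-14.144676 - (-25.848472)) = 3.602166; f(y_3) = 16.640254

3.60217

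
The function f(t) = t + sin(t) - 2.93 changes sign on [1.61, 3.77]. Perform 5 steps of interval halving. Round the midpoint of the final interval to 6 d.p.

2.048750

f(1.610000) = -0.320768, f(3.770000) = 0.252143 (opposite signs)
step 1: m = 2.690000, f(m) = 0.196399 > 0 → root in [1.610000, 2.690000]
step 2: m = 2.150000, f(m) = 0.056899 > 0 → root in [1.610000, 2.150000]
step 3: m = 1.880000, f(m) = -0.097424 < 0 → root in [1.880000, 2.150000]
step 4: m = 2.015000, f(m) = -0.012047 < 0 → root in [2.015000, 2.150000]
step 5: m = 2.082500, f(m) = 0.024412 > 0 → root in [2.015000, 2.082500]
Midpoint of [2.015000, 2.082500] = 2.048750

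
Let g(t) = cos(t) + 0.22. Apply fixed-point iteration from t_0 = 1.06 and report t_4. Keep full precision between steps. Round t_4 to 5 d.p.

t_1 = g(1.060000) = 0.708872
t_2 = g(0.708872) = 0.979097
t_3 = g(0.979097) = 0.777773
t_4 = g(0.777773) = 0.932478

0.93248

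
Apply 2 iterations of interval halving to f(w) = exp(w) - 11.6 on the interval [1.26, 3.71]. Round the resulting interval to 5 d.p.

f(1.260000) = -8.074579, f(3.710000) = 29.253807 (opposite signs)
step 1: m = 2.485000, f(m) = 0.401120 > 0 → root in [1.260000, 2.485000]
step 2: m = 1.872500, f(m) = -5.095463 < 0 → root in [1.872500, 2.485000]

[1.87250, 2.48500]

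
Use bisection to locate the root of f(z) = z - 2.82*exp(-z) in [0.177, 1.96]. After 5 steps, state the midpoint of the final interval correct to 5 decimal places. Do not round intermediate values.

f(0.177000) = -2.185539, f(1.960000) = 1.562779 (opposite signs)
step 1: m = 1.068500, f(m) = 0.099764 > 0 → root in [0.177000, 1.068500]
step 2: m = 0.622750, f(m) = -0.890087 < 0 → root in [0.622750, 1.068500]
step 3: m = 0.845625, f(m) = -0.364970 < 0 → root in [0.845625, 1.068500]
step 4: m = 0.957063, f(m) = -0.125872 < 0 → root in [0.957063, 1.068500]
step 5: m = 1.012781, f(m) = -0.011464 < 0 → root in [1.012781, 1.068500]
Midpoint of [1.012781, 1.068500] = 1.040641

1.04064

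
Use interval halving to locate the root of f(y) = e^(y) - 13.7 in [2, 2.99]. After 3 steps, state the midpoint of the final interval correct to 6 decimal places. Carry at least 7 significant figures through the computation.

f(2.000000) = -6.310944, f(2.990000) = 6.185682 (opposite signs)
step 1: m = 2.495000, f(m) = -1.578266 < 0 → root in [2.495000, 2.990000]
step 2: m = 2.742500, f(m) = 1.825751 > 0 → root in [2.495000, 2.742500]
step 3: m = 2.618750, f(m) = 0.018565 > 0 → root in [2.495000, 2.618750]
Midpoint of [2.495000, 2.618750] = 2.556875

2.556875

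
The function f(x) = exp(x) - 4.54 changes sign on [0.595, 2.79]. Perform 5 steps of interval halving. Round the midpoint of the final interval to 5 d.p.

1.52102

f(0.595000) = -2.726969, f(2.790000) = 11.741020 (opposite signs)
step 1: m = 1.692500, f(m) = 0.893046 > 0 → root in [0.595000, 1.692500]
step 2: m = 1.143750, f(m) = -1.401484 < 0 → root in [1.143750, 1.692500]
step 3: m = 1.418125, f(m) = -0.410629 < 0 → root in [1.418125, 1.692500]
step 4: m = 1.555312, f(m) = 0.196566 > 0 → root in [1.418125, 1.555312]
step 5: m = 1.486719, f(m) = -0.117440 < 0 → root in [1.486719, 1.555312]
Midpoint of [1.486719, 1.555312] = 1.521016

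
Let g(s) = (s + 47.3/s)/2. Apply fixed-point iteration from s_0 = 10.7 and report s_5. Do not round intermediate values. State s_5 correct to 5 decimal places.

s_1 = g(10.700000) = 7.560280
s_2 = g(7.560280) = 6.908331
s_3 = g(6.908331) = 6.877568
s_4 = g(6.877568) = 6.877500
s_5 = g(6.877500) = 6.877500

6.87750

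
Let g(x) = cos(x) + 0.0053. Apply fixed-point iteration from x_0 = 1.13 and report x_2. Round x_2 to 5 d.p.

x_1 = g(1.130000) = 0.431960
x_2 = g(0.431960) = 0.913447

0.91345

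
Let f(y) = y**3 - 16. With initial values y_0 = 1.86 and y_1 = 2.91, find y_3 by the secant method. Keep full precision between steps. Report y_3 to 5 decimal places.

2.50430

Secant update: y_(k+1) = y_k − f(y_k)·(y_k − y_(k-1))/(f(y_k) − f(y_(k-1))).
f(y_0) = -9.565144, f(y_1) = 8.642171
y_2 = 2.910000 - (8.642171)·(2.910000 - 1.860000)/(8.642171 - (-9.565144)) = 2.411614; f(y_2) = -1.974346
y_3 = 2.411614 - (-1.974346)·(2.411614 - 2.910000)/(-1.974346 - (8.642171)) = 2.504298; f(y_3) = -0.294272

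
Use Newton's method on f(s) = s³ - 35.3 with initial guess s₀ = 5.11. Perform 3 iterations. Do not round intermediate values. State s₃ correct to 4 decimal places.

3.2824

Newton update: s ← s − f(s)/f'(s).
f'(s) = 3s²
s_0 = 5.110000: f = 98.132831, f' = 78.336300 → s_1 = 5.110000 - (98.132831)/(78.336300) = 3.857288
s_1 = 3.857288: f = 22.091313, f' = 44.636010 → s_2 = 3.857288 - (22.091313)/(44.636010) = 3.362367
s_2 = 3.362367: f = 2.713265, f' = 33.916527 → s_3 = 3.362367 - (2.713265)/(33.916527) = 3.282368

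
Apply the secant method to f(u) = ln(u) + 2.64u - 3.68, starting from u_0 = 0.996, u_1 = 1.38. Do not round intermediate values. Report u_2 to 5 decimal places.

1.29824

f(u_0) = -1.054568, f(u_1) = 0.285283
u_2 = 1.380000 - (0.285283)·(1.380000 - 0.996000)/(0.285283 - (-1.054568)) = 1.298238; f(u_2) = 0.008356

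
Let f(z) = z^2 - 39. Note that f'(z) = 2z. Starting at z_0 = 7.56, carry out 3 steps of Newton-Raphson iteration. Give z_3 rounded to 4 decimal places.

6.2450

z_0 = 7.560000: f = 18.153600, f' = 15.120000 → z_1 = 7.560000 - (18.153600)/(15.120000) = 6.359365
z_1 = 6.359365: f = 1.441524, f' = 12.718730 → z_2 = 6.359365 - (1.441524)/(12.718730) = 6.246026
z_2 = 6.246026: f = 0.012846, f' = 12.492053 → z_3 = 6.246026 - (0.012846)/(12.492053) = 6.244998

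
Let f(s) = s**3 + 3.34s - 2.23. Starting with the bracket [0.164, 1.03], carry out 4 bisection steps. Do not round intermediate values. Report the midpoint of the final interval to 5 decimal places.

0.62406

f(0.164000) = -1.677829, f(1.030000) = 2.302927 (opposite signs)
step 1: m = 0.597000, f(m) = -0.023244 < 0 → root in [0.597000, 1.030000]
step 2: m = 0.813500, f(m) = 1.025450 > 0 → root in [0.597000, 0.813500]
step 3: m = 0.705250, f(m) = 0.476311 > 0 → root in [0.597000, 0.705250]
step 4: m = 0.651125, f(m) = 0.220811 > 0 → root in [0.597000, 0.651125]
Midpoint of [0.597000, 0.651125] = 0.624062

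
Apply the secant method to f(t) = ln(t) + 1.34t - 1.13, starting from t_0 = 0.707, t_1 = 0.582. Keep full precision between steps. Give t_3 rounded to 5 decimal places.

f(t_0) = -0.529345, f(t_1) = -0.891405
t_2 = 0.582000 - (-0.891405)·(0.582000 - 0.707000)/(-0.891405 - (-0.529345)) = 0.889754; f(t_2) = -0.054539
t_3 = 0.889754 - (-0.054539)·(0.889754 - 0.582000)/(-0.054539 - (-0.891405)) = 0.909811; f(t_3) = -0.005372

0.90981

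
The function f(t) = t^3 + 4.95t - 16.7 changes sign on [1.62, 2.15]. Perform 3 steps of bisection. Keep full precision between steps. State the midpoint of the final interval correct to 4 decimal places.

1.9181

f(1.620000) = -4.429472, f(2.150000) = 3.880875 (opposite signs)
step 1: m = 1.885000, f(m) = -0.671421 < 0 → root in [1.885000, 2.150000]
step 2: m = 2.017500, f(m) = 1.498468 > 0 → root in [1.885000, 2.017500]
step 3: m = 1.951250, f(m) = 0.387831 > 0 → root in [1.885000, 1.951250]
Midpoint of [1.885000, 1.951250] = 1.918125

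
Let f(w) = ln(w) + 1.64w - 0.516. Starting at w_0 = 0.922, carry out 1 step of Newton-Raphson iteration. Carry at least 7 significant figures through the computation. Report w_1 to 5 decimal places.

f'(w) = 1/w + 1.64
w_0 = 0.922000: f = 0.914870, f' = 2.724599 → w_1 = 0.922000 - (0.914870)/(2.724599) = 0.586218

0.58622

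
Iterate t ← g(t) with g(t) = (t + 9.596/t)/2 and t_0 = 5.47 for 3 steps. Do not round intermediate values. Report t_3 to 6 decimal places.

3.097955

t_1 = g(5.470000) = 3.612148
t_2 = g(3.612148) = 3.134370
t_3 = g(3.134370) = 3.097955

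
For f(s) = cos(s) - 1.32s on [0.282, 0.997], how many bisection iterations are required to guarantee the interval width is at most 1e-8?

27

Initial width b − a = 0.997 − 0.282 = 0.715000.
After n steps the width is (b−a)/2^n; need (b−a)/2^n ≤ 1e-8.
So n ≥ log₂(0.715000/1e-8) = log₂(71500000.0000) ≈ 26.0914.
Hence n = 27.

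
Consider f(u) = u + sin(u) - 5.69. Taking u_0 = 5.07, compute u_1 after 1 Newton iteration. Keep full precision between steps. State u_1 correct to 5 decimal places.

6.22311

f'(u) = 1 + cos(u)
u_0 = 5.070000: f = -1.556736, f' = 1.350037 → u_1 = 5.070000 - (-1.556736)/(1.350037) = 6.223106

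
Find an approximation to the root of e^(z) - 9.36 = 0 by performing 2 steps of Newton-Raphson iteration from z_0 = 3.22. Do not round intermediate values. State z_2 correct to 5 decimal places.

2.29338

f'(z) = e^(z)
z_0 = 3.220000: f = 15.668120, f' = 25.028120 → z_1 = 3.220000 - (15.668120)/(25.028120) = 2.593979
z_1 = 2.593979: f = 4.022921, f' = 13.382921 → z_2 = 2.593979 - (4.022921)/(13.382921) = 2.293378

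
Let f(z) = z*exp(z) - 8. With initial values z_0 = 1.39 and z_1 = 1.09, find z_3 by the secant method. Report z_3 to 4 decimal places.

1.5685

f(z_0) = -2.419358, f(z_1) = -4.758041
z_2 = 1.090000 - (-4.758041)·(1.090000 - 1.390000)/(-4.758041 - (-2.419358)) = 1.700349; f(z_2) = 1.310868
z_3 = 1.700349 - (1.310868)·(1.700349 - 1.090000)/(1.310868 - (-4.758041)) = 1.568515; f(z_3) = -0.471886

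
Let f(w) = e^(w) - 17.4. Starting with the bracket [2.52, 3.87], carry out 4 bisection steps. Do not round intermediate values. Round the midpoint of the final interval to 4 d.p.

2.8153

f(2.520000) = -4.971403, f(3.870000) = 30.542386 (opposite signs)
step 1: m = 3.195000, f(m) = 7.010174 > 0 → root in [2.520000, 3.195000]
step 2: m = 2.857500, f(m) = 0.017928 > 0 → root in [2.520000, 2.857500]
step 3: m = 2.688750, f(m) = -2.686727 < 0 → root in [2.688750, 2.857500]
step 4: m = 2.773125, f(m) = -1.391417 < 0 → root in [2.773125, 2.857500]
Midpoint of [2.773125, 2.857500] = 2.815313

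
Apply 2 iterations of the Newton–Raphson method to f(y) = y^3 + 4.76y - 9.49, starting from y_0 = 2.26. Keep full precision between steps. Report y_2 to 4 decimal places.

1.4246

f'(y) = 3y^2 + 4.76
y_0 = 2.260000: f = 12.810776, f' = 20.082800 → y_1 = 2.260000 - (12.810776)/(20.082800) = 1.622102
y_1 = 1.622102: f = 2.499306, f' = 12.653646 → y_2 = 1.622102 - (2.499306)/(12.653646) = 1.424585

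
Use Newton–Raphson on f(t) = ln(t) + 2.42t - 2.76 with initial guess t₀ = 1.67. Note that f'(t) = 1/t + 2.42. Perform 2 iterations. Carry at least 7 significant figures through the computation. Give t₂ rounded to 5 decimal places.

Newton update: t ← t − f(t)/f'(t).
t_0 = 1.670000: f = 1.794224, f' = 3.018802 → t_1 = 1.670000 - (1.794224)/(3.018802) = 1.075651
t_1 = 1.075651: f = -0.084000, f' = 3.349670 → t_2 = 1.075651 - (-0.084000)/(3.349670) = 1.100728

1.10073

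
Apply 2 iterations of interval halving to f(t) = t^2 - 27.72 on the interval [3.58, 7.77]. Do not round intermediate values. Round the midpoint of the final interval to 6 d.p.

5.151250

f(3.580000) = -14.903600, f(7.770000) = 32.652900 (opposite signs)
step 1: m = 5.675000, f(m) = 4.485625 > 0 → root in [3.580000, 5.675000]
step 2: m = 4.627500, f(m) = -6.306244 < 0 → root in [4.627500, 5.675000]
Midpoint of [4.627500, 5.675000] = 5.151250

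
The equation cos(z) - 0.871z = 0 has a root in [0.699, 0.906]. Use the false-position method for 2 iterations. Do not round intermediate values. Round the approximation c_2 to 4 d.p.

0.7999

f(0.699000) = 0.156657, f(0.906000) = -0.172227
step 1: c = 0.797600, f(c) = 0.003717 > 0 → new bracket [0.797600, 0.906000]
step 2: c = 0.799890, f(c) = 0.000082 > 0 → new bracket [0.799890, 0.906000]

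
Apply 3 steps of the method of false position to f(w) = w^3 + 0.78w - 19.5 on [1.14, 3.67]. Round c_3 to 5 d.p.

2.52918

f(1.140000) = -17.129256, f(3.670000) = 32.793463
step 1: c = 2.008082, f(c) = -9.836319 < 0 → new bracket [2.008082, 3.670000]
step 2: c = 2.391550, f(c) = -3.956093 < 0 → new bracket [2.391550, 3.670000]
step 3: c = 2.529175, f(c) = -1.348798 < 0 → new bracket [2.529175, 3.670000]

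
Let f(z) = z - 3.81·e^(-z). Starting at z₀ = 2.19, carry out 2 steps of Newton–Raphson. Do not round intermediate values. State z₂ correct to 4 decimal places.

1.1621

f'(z) = 1 + 3.81·e^(-z)
z_0 = 2.190000: f = 1.763597, f' = 1.426403 → z_1 = 2.190000 - (1.763597)/(1.426403) = 0.953605
z_1 = 0.953605: f = -0.514576, f' = 2.468181 → z_2 = 0.953605 - (-0.514576)/(2.468181) = 1.162089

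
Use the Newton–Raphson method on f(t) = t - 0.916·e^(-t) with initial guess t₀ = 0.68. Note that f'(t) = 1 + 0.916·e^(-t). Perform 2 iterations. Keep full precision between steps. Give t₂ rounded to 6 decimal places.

Newton update: t ← t − f(t)/f'(t).
t_0 = 0.680000: f = 0.215939, f' = 1.464061 → t_1 = 0.680000 - (0.215939)/(1.464061) = 0.532507
t_1 = 0.532507: f = -0.005305, f' = 1.537812 → t_2 = 0.532507 - (-0.005305)/(1.537812) = 0.535957

0.535957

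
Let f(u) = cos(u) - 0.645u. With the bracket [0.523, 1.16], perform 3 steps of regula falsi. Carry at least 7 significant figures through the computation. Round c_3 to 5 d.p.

0.92857

f(0.523000) = 0.528990, f(1.160000) = -0.348860
step 1: c = 0.906854, f(c) = 0.031305 > 0 → new bracket [0.906854, 1.160000]
step 2: c = 0.927700, f(c) = 0.001310 > 0 → new bracket [0.927700, 1.160000]
step 3: c = 0.928569, f(c) = 0.000054 > 0 → new bracket [0.928569, 1.160000]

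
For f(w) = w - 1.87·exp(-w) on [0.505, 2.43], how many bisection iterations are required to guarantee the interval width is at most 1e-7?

Initial width b − a = 2.43 − 0.505 = 1.925000.
After n steps the width is (b−a)/2^n; need (b−a)/2^n ≤ 1e-7.
So n ≥ log₂(1.925000/1e-7) = log₂(19250000.0000) ≈ 24.1984.
Hence n = 25.

25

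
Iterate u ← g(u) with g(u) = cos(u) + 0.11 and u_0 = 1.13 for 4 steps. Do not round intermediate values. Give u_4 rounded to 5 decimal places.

0.89022

u_1 = g(1.130000) = 0.536660
u_2 = g(0.536660) = 0.969421
u_3 = g(0.969421) = 0.675777
u_4 = g(0.675777) = 0.890221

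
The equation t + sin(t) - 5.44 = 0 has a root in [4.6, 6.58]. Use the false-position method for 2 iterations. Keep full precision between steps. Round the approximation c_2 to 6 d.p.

False-position update: c = (a·f(b) − b·f(a))/(f(b) − f(a)); replace the endpoint whose sign matches f(c).
f(4.600000) = -1.833691, f(6.580000) = 1.432476
step 1: c = 5.711611, f(c) = -0.269345 < 0 → new bracket [5.711611, 6.580000]
step 2: c = 5.849050, f(c) = -0.011576 < 0 → new bracket [5.849050, 6.580000]

5.849050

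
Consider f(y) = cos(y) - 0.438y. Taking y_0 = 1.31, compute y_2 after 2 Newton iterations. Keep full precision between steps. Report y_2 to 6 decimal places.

1.078710

Newton update: y ← y − f(y)/f'(y).
f'(y) = -sin(y) - 0.438
y_0 = 1.310000: f = -0.315930, f' = -1.404185 → y_1 = 1.310000 - (-0.315930)/(-1.404185) = 1.085008
y_1 = 1.085008: f = -0.008328, f' = -1.322307 → y_2 = 1.085008 - (-0.008328)/(-1.322307) = 1.078710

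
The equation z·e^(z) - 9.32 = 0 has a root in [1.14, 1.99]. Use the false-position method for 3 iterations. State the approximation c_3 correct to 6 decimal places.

f(1.140000) = -5.755484, f(1.990000) = 5.237912
step 1: c = 1.585009, f(c) = -1.586208 < 0 → new bracket [1.585009, 1.990000]
step 2: c = 1.679146, f(c) = -0.318142 < 0 → new bracket [1.679146, 1.990000]
step 3: c = 1.696945, f(c) = -0.059341 < 0 → new bracket [1.696945, 1.990000]

1.696945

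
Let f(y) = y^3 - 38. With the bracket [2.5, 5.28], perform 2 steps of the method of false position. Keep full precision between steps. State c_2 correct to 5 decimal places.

3.19654

f(2.500000) = -22.375000, f(5.280000) = 109.197952
step 1: c = 2.972761, f(c) = -11.728808 < 0 → new bracket [2.972761, 5.280000]
step 2: c = 3.196542, f(c) = -5.338115 < 0 → new bracket [3.196542, 5.280000]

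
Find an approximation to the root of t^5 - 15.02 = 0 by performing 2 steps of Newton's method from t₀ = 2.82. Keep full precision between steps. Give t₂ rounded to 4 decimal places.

1.9495

Newton update: t ← t − f(t)/f'(t).
f'(t) = 5t⁴
t_0 = 2.820000: f = 163.318677, f' = 316.203329 → t_1 = 2.820000 - (163.318677)/(316.203329) = 2.303501
t_1 = 2.303501: f = 49.834797, f' = 140.774400 → t_2 = 2.303501 - (49.834797)/(140.774400) = 1.949496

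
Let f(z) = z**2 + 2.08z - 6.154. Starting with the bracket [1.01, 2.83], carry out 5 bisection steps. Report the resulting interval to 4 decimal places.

[1.6356, 1.6925]

f(1.010000) = -3.033100, f(2.830000) = 7.741300 (opposite signs)
step 1: m = 1.920000, f(m) = 1.526000 > 0 → root in [1.010000, 1.920000]
step 2: m = 1.465000, f(m) = -0.960575 < 0 → root in [1.465000, 1.920000]
step 3: m = 1.692500, f(m) = 0.230956 > 0 → root in [1.465000, 1.692500]
step 4: m = 1.578750, f(m) = -0.377748 < 0 → root in [1.578750, 1.692500]
step 5: m = 1.635625, f(m) = -0.076631 < 0 → root in [1.635625, 1.692500]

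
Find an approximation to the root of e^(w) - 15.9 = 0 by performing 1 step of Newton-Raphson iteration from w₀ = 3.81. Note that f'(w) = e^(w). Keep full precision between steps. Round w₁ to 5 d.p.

3.16216

Newton update: w ← w − f(w)/f'(w).
w_0 = 3.810000: f = 29.250439, f' = 45.150439 → w_1 = 3.810000 - (29.250439)/(45.150439) = 3.162156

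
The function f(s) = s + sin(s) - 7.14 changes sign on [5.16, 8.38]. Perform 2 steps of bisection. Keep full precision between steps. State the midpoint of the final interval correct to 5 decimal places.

f(5.160000) = -2.881484, f(8.380000) = 2.104813 (opposite signs)
step 1: m = 6.770000, f(m) = 0.097813 > 0 → root in [5.160000, 6.770000]
step 2: m = 5.965000, f(m) = -1.487843 < 0 → root in [5.965000, 6.770000]
Midpoint of [5.965000, 6.770000] = 6.367500

6.36750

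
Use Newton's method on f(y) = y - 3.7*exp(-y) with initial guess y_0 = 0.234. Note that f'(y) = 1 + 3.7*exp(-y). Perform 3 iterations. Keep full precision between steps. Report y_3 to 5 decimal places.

1.15989

y_0 = 0.234000: f = -2.694039, f' = 3.928039 → y_1 = 0.234000 - (-2.694039)/(3.928039) = 0.919848
y_1 = 0.919848: f = -0.554896, f' = 2.474744 → y_2 = 0.919848 - (-0.554896)/(2.474744) = 1.144072
y_2 = 1.144072: f = -0.034450, f' = 2.178522 → y_3 = 1.144072 - (-0.034450)/(2.178522) = 1.159885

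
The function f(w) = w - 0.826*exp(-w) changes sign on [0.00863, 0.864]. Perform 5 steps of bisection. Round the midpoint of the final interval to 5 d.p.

0.50314

f(0.008630) = -0.810272, f(0.864000) = 0.515863 (opposite signs)
step 1: m = 0.436315, f(m) = -0.097623 < 0 → root in [0.436315, 0.864000]
step 2: m = 0.650157, f(m) = 0.219016 > 0 → root in [0.436315, 0.650157]
step 3: m = 0.543236, f(m) = 0.063441 > 0 → root in [0.436315, 0.543236]
step 4: m = 0.489776, f(m) = -0.016367 < 0 → root in [0.489776, 0.543236]
step 5: m = 0.516506, f(m) = 0.023713 > 0 → root in [0.489776, 0.516506]
Midpoint of [0.489776, 0.516506] = 0.503141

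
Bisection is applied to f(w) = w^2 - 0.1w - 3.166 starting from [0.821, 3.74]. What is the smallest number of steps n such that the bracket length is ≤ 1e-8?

Initial width b − a = 3.74 − 0.821 = 2.919000.
After n steps the width is (b−a)/2^n; need (b−a)/2^n ≤ 1e-8.
So n ≥ log₂(2.919000/1e-8) = log₂(291900000.0000) ≈ 28.1209.
Hence n = 29.

29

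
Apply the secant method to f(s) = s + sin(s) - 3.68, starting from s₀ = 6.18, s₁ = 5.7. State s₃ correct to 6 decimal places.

4.756413

f(s_0) = 2.396998, f(s_1) = 1.469314
s_2 = 5.700000 - (1.469314)·(5.700000 - 6.180000)/(1.469314 - (2.396998)) = 4.939750; f(s_2) = 0.285486
s_3 = 4.939750 - (0.285486)·(4.939750 - 5.700000)/(0.285486 - (1.469314)) = 4.756413; f(s_3) = 0.077381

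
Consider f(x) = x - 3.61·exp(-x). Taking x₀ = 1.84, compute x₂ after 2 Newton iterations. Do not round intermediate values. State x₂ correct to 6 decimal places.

1.143377

Newton update: x ← x − f(x)/f'(x).
f'(x) = 1 + 3.61·exp(-x)
x_0 = 1.840000: f = 1.266669, f' = 1.573331 → x_1 = 1.840000 - (1.266669)/(1.573331) = 1.034912
x_1 = 1.034912: f = -0.247567, f' = 2.282479 → x_2 = 1.034912 - (-0.247567)/(2.282479) = 1.143377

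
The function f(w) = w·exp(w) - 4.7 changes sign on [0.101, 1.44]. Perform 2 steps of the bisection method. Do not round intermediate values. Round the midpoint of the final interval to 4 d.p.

1.2726

f(0.101000) = -4.588266, f(1.440000) = 1.377802 (opposite signs)
step 1: m = 0.770500, f(m) = -3.035068 < 0 → root in [0.770500, 1.440000]
step 2: m = 1.105250, f(m) = -1.362168 < 0 → root in [1.105250, 1.440000]
Midpoint of [1.105250, 1.440000] = 1.272625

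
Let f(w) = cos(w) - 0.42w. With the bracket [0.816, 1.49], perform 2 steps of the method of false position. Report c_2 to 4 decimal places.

f(0.816000) = 0.342420, f(1.490000) = -0.545092
step 1: c = 1.076043, f(c) = 0.022876 > 0 → new bracket [1.076043, 1.490000]
step 2: c = 1.092716, f(c) = 0.001134 > 0 → new bracket [1.092716, 1.490000]

1.0927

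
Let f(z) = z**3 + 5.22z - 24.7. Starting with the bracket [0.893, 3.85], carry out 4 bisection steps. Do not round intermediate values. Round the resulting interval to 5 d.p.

[2.18669, 2.37150]

f(0.893000) = -19.326418, f(3.850000) = 52.463625 (opposite signs)
step 1: m = 2.371500, f(m) = 1.016575 > 0 → root in [0.893000, 2.371500]
step 2: m = 1.632250, f(m) = -11.830949 < 0 → root in [1.632250, 2.371500]
step 3: m = 2.001875, f(m) = -6.227691 < 0 → root in [2.001875, 2.371500]
step 4: m = 2.186688, f(m) = -2.829621 < 0 → root in [2.186688, 2.371500]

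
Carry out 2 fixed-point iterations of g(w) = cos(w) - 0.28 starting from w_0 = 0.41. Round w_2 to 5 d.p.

w_1 = g(0.410000) = 0.637121
w_2 = g(0.637121) = 0.523812

0.52381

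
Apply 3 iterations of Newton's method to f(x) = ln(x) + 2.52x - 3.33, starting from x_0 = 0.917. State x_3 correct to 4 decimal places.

1.2370

Newton update: x ← x − f(x)/f'(x).
f'(x) = 1/x + 2.52
x_0 = 0.917000: f = -1.105808, f' = 3.610513 → x_1 = 0.917000 - (-1.105808)/(3.610513) = 1.223274
x_1 = 1.223274: f = -0.045817, f' = 3.337478 → x_2 = 1.223274 - (-0.045817)/(3.337478) = 1.237003
x_2 = 1.237003: f = -0.000063, f' = 3.328406 → x_3 = 1.237003 - (-0.000063)/(3.328406) = 1.237021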